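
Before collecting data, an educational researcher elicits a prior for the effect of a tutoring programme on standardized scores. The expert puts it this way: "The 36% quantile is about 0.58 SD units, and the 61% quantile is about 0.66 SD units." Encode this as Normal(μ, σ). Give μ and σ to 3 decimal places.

The p-quantile of Normal(μ,σ) is μ + z_p·σ, with z_{0.36} = -0.3585 and z_{0.61} = 0.2793.
Eliminate σ: μ = (z₂·x₁ − z₁·x₂)/(z₂ − z₁) = (0.2793·0.58 − (-0.3585)·0.66)/0.6378 = 0.625.
Then σ = (x₂ − x₁)/(z₂ − z₁) = (0.66 − 0.58)/0.6378 = 0.125.

μ = 0.625, σ = 0.125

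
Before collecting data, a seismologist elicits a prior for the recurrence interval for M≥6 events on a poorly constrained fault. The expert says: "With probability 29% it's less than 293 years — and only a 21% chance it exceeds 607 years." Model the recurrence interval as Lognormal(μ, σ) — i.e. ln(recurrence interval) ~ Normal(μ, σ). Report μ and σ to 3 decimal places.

If T ~ Lognormal(μ,σ) then ln T ~ Normal(μ,σ), so the p-quantile of ln T is μ + z_p·σ.
ln(293) = 5.68 and ln(607) = 6.409; z_{0.29} = -0.5534, z_{0.79} = 0.8064.
σ = (6.409 − 5.68)/(0.8064 − (-0.5534)) = 0.536.
μ = 5.68 − (-0.5534)·0.536 = 5.977.

μ ≈ 5.977, σ ≈ 0.536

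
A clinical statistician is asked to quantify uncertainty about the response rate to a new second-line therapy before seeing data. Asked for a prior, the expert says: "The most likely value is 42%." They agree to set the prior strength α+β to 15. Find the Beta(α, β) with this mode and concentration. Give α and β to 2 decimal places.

For α,β > 1 the Beta mode is (α−1)/(α+β−2). With α+β = 15, the mode is (α−1)/13.
Set (α−1)/13 = 0.42 → α = 1 + 0.42·13 = 6.46.
β = 15 − α = 8.54.

α = 6.46, β = 8.54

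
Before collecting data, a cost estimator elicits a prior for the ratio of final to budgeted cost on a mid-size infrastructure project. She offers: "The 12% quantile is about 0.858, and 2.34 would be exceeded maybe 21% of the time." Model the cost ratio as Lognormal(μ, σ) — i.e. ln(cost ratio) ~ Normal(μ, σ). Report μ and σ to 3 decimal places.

If T ~ Lognormal(μ,σ) then ln T ~ Normal(μ,σ), so the p-quantile of ln T is μ + z_p·σ.
ln(0.858) = -0.1532 and ln(2.34) = 0.8502; z_{0.12} = -1.175, z_{0.79} = 0.8064.
σ = (0.8502 − -0.1532)/(0.8064 − (-1.175)) = 0.506.
μ = -0.1532 − (-1.175)·0.506 = 0.442.

μ ≈ 0.442, σ ≈ 0.506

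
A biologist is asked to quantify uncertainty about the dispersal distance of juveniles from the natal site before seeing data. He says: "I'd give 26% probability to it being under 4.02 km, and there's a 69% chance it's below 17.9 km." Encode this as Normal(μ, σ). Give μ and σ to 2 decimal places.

For Normal(μ,σ), the p-quantile is μ + z_p·σ. Here z_{0.26} = -0.6433, z_{0.69} = 0.4959.
So 4.02 = μ − 0.6433σ and 17.9 = μ + 0.4959σ.
Subtracting: σ = (17.9 − 4.02)/(0.4959 − (-0.6433)) = 12.18.
Then μ = 4.02 − (-0.6433)·12.18 = 11.86.

μ = 11.86, σ = 12.18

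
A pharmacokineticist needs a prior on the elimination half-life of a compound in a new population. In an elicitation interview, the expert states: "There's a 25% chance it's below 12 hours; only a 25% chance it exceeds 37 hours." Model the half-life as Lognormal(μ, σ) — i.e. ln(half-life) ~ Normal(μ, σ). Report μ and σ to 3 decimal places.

μ ≈ 3.048, σ ≈ 0.835

If T ~ Lognormal(μ,σ) then ln T ~ Normal(μ,σ), so the p-quantile of ln T is μ + z_p·σ.
ln(12) = 2.485 and ln(37) = 3.611; z_{0.25} = -0.6745, z_{0.75} = 0.6745.
σ = (3.611 − 2.485)/(0.6745 − (-0.6745)) = 0.835.
μ = 2.485 − (-0.6745)·0.835 = 3.048.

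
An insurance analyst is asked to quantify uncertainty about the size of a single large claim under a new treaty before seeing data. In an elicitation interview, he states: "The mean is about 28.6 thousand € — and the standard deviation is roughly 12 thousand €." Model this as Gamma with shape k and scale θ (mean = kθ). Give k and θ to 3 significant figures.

k ≈ 5.68, θ ≈ 5.03

For Gamma(k, scale θ): mean = kθ, variance = kθ², so CV = 1/√k.
CV = SD/mean = 12/28.6 = 0.4196, hence k = 1/CV² = 5.68.
Then θ = mean/k = 28.6/5.68 = 5.03.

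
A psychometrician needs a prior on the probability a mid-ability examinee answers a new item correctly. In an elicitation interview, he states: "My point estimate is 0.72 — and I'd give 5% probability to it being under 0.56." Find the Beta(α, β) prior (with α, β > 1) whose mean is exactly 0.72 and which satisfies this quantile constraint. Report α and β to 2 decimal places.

With mean 0.72 fixed, write α = 0.72s, β = 0.28s where s = α+β.
Need P(θ < 0.56) = 0.05 under Beta(0.72s, 0.28s). Normal approximation: (q−m)/√(m(1−m)/s) ≈ z_{0.05} = -1.64, so s ≈ 0.72·0.28·(-1.64)²/(0.56−0.72)² = 21.3.
At s = 21.3: P(θ<0.56) ≈ 0.058. Adjusting to match 0.05 gives s ≈ 23.41.
So α = 0.72·23.41 ≈ 16.85, β = 0.28·23.41 ≈ 6.55.

α ≈ 16.85, β ≈ 6.55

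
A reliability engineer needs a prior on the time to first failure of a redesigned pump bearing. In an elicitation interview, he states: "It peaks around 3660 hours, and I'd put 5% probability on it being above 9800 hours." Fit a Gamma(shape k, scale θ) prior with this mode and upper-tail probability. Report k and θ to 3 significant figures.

Gamma(k,θ) with k>1 has mode (k−1)θ, so θ = 3660/(k−1).
Need P(X < 9800) = 0.95 with θ tied to k this way. Start at k = 2, θ = 3660: P(X<9800) ≈ 0.747.
Too low — raise k to concentrate. Iterating converges to k ≈ 3.78.
Then θ = 3660/(3.78−1) ≈ 1320.

k ≈ 3.78, θ ≈ 1320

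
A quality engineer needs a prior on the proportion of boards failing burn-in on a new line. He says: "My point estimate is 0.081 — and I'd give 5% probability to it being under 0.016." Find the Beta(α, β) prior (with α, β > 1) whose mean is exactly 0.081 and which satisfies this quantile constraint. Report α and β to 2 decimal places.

With mean 0.081 fixed, write α = 0.081s, β = 0.919s where s = α+β.
Need P(θ < 0.016) = 0.05 under Beta(0.081s, 0.919s). Normal approximation: (q−m)/√(m(1−m)/s) ≈ z_{0.05} = -1.64, so s ≈ 0.081·0.919·(-1.64)²/(0.016−0.081)² = 47.7.
At s = 47.7: P(θ<0.016) ≈ 0.009. Adjusting to match 0.05 gives s ≈ 25.75.
So α = 0.081·25.75 ≈ 2.09, β = 0.919·25.75 ≈ 23.67.

α ≈ 2.09, β ≈ 23.67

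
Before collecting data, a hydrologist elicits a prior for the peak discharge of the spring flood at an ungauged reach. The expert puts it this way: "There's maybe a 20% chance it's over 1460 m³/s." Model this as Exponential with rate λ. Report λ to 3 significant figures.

P(T > 1460.0) = e^(−λ·1460.0) = 0.2, so λ = −ln(0.2)/1460.0 = 0.0011.

λ ≈ 0.0011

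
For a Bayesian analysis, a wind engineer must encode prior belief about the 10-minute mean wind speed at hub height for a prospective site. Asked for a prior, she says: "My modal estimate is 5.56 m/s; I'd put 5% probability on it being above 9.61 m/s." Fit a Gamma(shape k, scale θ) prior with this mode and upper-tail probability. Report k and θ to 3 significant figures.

k ≈ 10.3, θ ≈ 0.597

Gamma(k,θ) with k>1 has mode (k−1)θ, so θ = 5.56/(k−1).
Need P(X < 9.61) = 0.95 with θ tied to k this way. Start at k = 2, θ = 5.56: P(X<9.61) ≈ 0.516.
Too low — raise k to concentrate. Iterating converges to k ≈ 10.3.
Then θ = 5.56/(10.3−1) ≈ 0.597.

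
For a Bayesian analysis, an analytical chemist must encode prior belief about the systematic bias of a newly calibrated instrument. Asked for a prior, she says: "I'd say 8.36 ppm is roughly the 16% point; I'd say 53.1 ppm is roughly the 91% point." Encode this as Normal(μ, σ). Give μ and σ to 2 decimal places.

μ = 27.41, σ = 19.16

For Normal(μ,σ), the p-quantile is μ + z_p·σ. Here z_{0.16} = -0.9945, z_{0.91} = 1.341.
So 8.36 = μ − 0.9945σ and 53.1 = μ + 1.341σ.
Subtracting: σ = (53.1 − 8.36)/(1.341 − (-0.9945)) = 19.16.
Then μ = 8.36 − (-0.9945)·19.16 = 27.41.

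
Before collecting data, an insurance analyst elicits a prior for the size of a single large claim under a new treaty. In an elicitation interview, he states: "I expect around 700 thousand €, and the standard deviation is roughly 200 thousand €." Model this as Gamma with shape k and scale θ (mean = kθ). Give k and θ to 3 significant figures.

For Gamma(k, scale θ): mean = kθ, variance = kθ², so CV = 1/√k.
CV = SD/mean = 200/700 = 0.2857, hence k = 1/CV² = 12.2.
Then θ = mean/k = 700/12.2 = 57.1.

k ≈ 12.2, θ ≈ 57.1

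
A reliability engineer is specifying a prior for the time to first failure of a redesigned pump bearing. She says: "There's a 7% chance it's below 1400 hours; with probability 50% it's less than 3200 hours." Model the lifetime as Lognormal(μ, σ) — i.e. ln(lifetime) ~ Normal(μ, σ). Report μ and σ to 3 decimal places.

If T ~ Lognormal(μ,σ) then ln T ~ Normal(μ,σ), so the p-quantile of ln T is μ + z_p·σ.
ln(1400) = 7.244 and ln(3200) = 8.071; z_{0.07} = -1.476, z_{0.5} = 0.
σ = (8.071 − 7.244)/(0 − (-1.476)) = 0.560.
μ = 7.244 − (-1.476)·0.560 = 8.071.

μ ≈ 8.071, σ ≈ 0.560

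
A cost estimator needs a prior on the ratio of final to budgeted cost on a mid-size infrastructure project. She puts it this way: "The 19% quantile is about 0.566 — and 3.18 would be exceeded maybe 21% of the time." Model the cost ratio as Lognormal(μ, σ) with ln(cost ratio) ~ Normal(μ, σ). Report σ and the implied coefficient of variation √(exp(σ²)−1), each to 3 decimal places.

σ ≈ 1.025, CV ≈ 1.363

If T ~ Lognormal(μ,σ) then ln T ~ Normal(μ,σ), so the p-quantile of ln T is μ + z_p·σ.
ln(0.566) = -0.5692 and ln(3.18) = 1.157; z_{0.19} = -0.8779, z_{0.79} = 0.8064.
σ = (1.157 − -0.5692)/(0.8064 − (-0.8779)) = 1.025.
μ = -0.5692 − (-0.8779)·1.025 = 0.330.
CV = √(exp(σ²)−1) = √(exp(1.0502)−1) = 1.363.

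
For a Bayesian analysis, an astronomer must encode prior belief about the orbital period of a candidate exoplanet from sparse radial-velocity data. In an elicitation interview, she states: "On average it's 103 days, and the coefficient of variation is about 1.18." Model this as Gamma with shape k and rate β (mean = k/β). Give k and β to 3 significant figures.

For Gamma(k, rate β): mean = k/β, variance = k/β², so CV = 1/√k.
CV = 1.18, hence k = 1/CV² = 0.718.
Then β = k/mean = 0.718/103 = 0.00697.

k ≈ 0.718, β ≈ 0.00697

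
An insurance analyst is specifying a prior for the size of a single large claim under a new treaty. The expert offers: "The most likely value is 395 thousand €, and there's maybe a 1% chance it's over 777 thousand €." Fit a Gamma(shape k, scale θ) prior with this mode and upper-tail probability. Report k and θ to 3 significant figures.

k ≈ 11.8, θ ≈ 36.7

Gamma(k,θ) with k>1 has mode (k−1)θ, so θ = 395/(k−1).
Need P(X < 777) = 0.99 with θ tied to k this way. Start at k = 2, θ = 395: P(X<777) ≈ 0.585.
Too low — raise k to concentrate. Iterating converges to k ≈ 11.8.
Then θ = 395/(11.8−1) ≈ 36.7.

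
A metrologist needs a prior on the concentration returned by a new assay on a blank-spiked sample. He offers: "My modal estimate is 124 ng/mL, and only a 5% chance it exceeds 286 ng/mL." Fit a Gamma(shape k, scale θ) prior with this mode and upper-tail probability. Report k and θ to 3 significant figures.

k ≈ 4.92, θ ≈ 31.6

Gamma(k,θ) with k>1 has mode (k−1)θ, so θ = 124/(k−1).
Need P(X < 286) = 0.95 with θ tied to k this way. Start at k = 2, θ = 124: P(X<286) ≈ 0.671.
Too low — raise k to concentrate. Iterating converges to k ≈ 4.92.
Then θ = 124/(4.92−1) ≈ 31.6.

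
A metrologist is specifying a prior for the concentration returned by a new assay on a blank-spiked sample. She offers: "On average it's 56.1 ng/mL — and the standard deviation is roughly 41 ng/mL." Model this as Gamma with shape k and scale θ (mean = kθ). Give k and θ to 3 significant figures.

For Gamma(k, scale θ): mean = kθ, variance = kθ², so CV = 1/√k.
CV = SD/mean = 41/56.1 = 0.7308, hence k = 1/CV² = 1.87.
Then θ = mean/k = 56.1/1.87 = 30.

k ≈ 1.87, θ ≈ 30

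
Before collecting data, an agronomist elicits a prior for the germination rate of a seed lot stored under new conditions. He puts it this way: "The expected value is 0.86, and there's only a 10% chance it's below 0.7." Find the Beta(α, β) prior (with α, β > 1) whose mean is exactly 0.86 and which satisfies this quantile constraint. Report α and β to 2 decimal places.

α ≈ 7.18, β ≈ 1.17

With mean 0.86 fixed, write α = 0.86s, β = 0.14s where s = α+β.
Need P(θ < 0.7) = 0.1 under Beta(0.86s, 0.14s). Normal approximation: (q−m)/√(m(1−m)/s) ≈ z_{0.1} = -1.28, so s ≈ 0.86·0.14·(-1.28)²/(0.7−0.86)² = 7.7.
At s = 7.7: P(θ<0.7) ≈ 0.106. Adjusting to match 0.1 gives s ≈ 8.35.
So α = 0.86·8.35 ≈ 7.18, β = 0.14·8.35 ≈ 1.17.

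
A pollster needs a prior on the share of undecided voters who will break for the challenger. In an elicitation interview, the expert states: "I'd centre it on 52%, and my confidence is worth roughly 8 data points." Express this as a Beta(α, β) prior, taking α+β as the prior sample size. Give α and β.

Under the effective-sample-size interpretation, Beta(α, β) has prior mean α/(α+β) and prior sample size α+β.
So α+β = 8 and α/(α+β) = 0.52, giving α = 0.52·8 = 4.16 and β = 8 − 4.16 = 3.84.

α = 4.16, β = 3.84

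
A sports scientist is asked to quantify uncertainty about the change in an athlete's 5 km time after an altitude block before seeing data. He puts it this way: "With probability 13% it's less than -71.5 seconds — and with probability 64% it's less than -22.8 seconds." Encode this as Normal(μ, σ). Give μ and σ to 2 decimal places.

For Normal(μ,σ), the p-quantile is μ + z_p·σ. Here z_{0.13} = -1.126, z_{0.64} = 0.3585.
So -71.5 = μ − 1.126σ and -22.8 = μ + 0.3585σ.
Subtracting: σ = (-22.8 − -71.5)/(0.3585 − (-1.126)) = 32.80.
Then μ = -71.5 − (-1.126)·32.80 = -34.56.

μ = -34.56, σ = 32.80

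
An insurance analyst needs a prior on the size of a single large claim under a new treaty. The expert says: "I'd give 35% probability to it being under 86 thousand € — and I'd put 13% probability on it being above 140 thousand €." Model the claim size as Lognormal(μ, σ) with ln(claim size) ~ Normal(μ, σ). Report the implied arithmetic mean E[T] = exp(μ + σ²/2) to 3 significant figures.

If T ~ Lognormal(μ,σ) then ln T ~ Normal(μ,σ), so the p-quantile of ln T is μ + z_p·σ.
ln(86) = 4.454 and ln(140) = 4.942; z_{0.35} = -0.3853, z_{0.87} = 1.126.
σ = (4.942 − 4.454)/(1.126 − (-0.3853)) = 0.322.
μ = 4.454 − (-0.3853)·0.322 = 4.579.
E[T] = exp(μ + σ²/2) = exp(4.579 + 0.0520) = 103 thousand €.

E[T] ≈ 103 thousand €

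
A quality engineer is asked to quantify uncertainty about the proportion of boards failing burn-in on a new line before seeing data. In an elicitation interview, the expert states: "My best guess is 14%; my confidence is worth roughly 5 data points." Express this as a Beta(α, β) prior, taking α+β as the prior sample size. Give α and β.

α = 0.7, β = 4.3

Under the effective-sample-size interpretation, Beta(α, β) has prior mean α/(α+β) and prior sample size α+β.
So α+β = 5 and α/(α+β) = 0.14, giving α = 0.14·5 = 0.7 and β = 5 − 0.7 = 4.3.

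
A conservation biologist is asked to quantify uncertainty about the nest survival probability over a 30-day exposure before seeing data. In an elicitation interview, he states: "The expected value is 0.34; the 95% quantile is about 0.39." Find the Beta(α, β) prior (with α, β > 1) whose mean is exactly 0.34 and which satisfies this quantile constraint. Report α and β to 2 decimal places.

With mean 0.34 fixed, write α = 0.34s, β = 0.66s where s = α+β.
Need P(θ < 0.39) = 0.95 under Beta(0.34s, 0.66s). Normal approximation: (q−m)/√(m(1−m)/s) ≈ z_{0.95} = 1.64, so s ≈ 0.34·0.66·(1.64)²/(0.39−0.34)² = 242.8.
At s = 242.8: P(θ<0.39) ≈ 0.948. Adjusting to match 0.95 gives s ≈ 249.15.
So α = 0.34·249.15 ≈ 84.71, β = 0.66·249.15 ≈ 164.44.

α ≈ 84.71, β ≈ 164.44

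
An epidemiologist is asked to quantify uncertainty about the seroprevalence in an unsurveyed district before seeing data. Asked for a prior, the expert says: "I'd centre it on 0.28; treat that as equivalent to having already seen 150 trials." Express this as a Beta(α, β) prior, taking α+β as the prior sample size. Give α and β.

α = 42, β = 108

Under the effective-sample-size interpretation, Beta(α, β) has prior mean α/(α+β) and prior sample size α+β.
So α+β = 150 and α/(α+β) = 0.28, giving α = 0.28·150 = 42 and β = 150 − 42 = 108.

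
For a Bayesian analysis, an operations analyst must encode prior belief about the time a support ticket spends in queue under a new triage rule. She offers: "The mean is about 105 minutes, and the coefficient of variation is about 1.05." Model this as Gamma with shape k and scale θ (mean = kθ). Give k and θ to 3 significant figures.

For Gamma(k, scale θ): mean = kθ, variance = kθ², so CV = 1/√k.
CV = 1.05, hence k = 1/CV² = 0.907.
Then θ = mean/k = 105/0.907 = 116.

k ≈ 0.907, θ ≈ 116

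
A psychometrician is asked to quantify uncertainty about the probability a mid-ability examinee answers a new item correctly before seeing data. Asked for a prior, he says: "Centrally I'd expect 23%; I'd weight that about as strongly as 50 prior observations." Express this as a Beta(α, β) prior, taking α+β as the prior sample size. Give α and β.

Under the effective-sample-size interpretation, Beta(α, β) has prior mean α/(α+β) and prior sample size α+β.
So α+β = 50 and α/(α+β) = 0.23, giving α = 0.23·50 = 11.5 and β = 50 − 11.5 = 38.5.

α = 11.5, β = 38.5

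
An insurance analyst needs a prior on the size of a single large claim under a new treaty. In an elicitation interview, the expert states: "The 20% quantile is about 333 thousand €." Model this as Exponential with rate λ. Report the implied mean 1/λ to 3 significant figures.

mean ≈ 1490 thousand €

P(T < 333.0) = 1 − e^(−λ·333.0) = 0.2, so λ = −ln(1−0.2)/333.0 = −ln(0.8)/333.0 = 0.00067.
Mean = 1/λ = 1490 thousand €.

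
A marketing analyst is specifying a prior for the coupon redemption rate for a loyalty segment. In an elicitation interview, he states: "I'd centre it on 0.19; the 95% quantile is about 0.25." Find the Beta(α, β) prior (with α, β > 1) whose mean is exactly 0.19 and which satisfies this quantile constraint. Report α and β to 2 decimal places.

α ≈ 23.91, β ≈ 101.94

With mean 0.19 fixed, write α = 0.19s, β = 0.81s where s = α+β.
Need P(θ < 0.25) = 0.95 under Beta(0.19s, 0.81s). Normal approximation: (q−m)/√(m(1−m)/s) ≈ z_{0.95} = 1.64, so s ≈ 0.19·0.81·(1.64)²/(0.25−0.19)² = 115.7.
At s = 115.7: P(θ<0.25) ≈ 0.943. Adjusting to match 0.95 gives s ≈ 125.85.
So α = 0.19·125.85 ≈ 23.91, β = 0.81·125.85 ≈ 101.94.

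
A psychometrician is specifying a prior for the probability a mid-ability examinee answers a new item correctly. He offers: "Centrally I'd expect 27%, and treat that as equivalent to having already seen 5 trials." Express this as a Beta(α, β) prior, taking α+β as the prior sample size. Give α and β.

Under the effective-sample-size interpretation, Beta(α, β) has prior mean α/(α+β) and prior sample size α+β.
So α+β = 5 and α/(α+β) = 0.27, giving α = 0.27·5 = 1.35 and β = 5 − 1.35 = 3.65.

α = 1.35, β = 3.65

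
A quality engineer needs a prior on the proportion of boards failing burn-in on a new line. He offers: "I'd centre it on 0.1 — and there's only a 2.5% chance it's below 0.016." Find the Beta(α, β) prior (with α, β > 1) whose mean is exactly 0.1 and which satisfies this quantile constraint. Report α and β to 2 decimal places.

With mean 0.1 fixed, write α = 0.1s, β = 0.9s where s = α+β.
Need P(θ < 0.016) = 0.025 under Beta(0.1s, 0.9s). Normal approximation: (q−m)/√(m(1−m)/s) ≈ z_{0.025} = -1.96, so s ≈ 0.1·0.9·(-1.96)²/(0.016−0.1)² = 49.0.
At s = 49.0: P(θ<0.016) ≈ 0.001. Adjusting to match 0.025 gives s ≈ 23.10.
So α = 0.1·23.10 ≈ 2.31, β = 0.9·23.10 ≈ 20.79.

α ≈ 2.31, β ≈ 20.79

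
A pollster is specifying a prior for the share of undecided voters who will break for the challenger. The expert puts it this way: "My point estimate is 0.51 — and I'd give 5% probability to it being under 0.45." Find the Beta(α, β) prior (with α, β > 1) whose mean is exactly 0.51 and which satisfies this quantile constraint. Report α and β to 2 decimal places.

With mean 0.51 fixed, write α = 0.51s, β = 0.49s where s = α+β.
Need P(θ < 0.45) = 0.05 under Beta(0.51s, 0.49s). Normal approximation: (q−m)/√(m(1−m)/s) ≈ z_{0.05} = -1.64, so s ≈ 0.51·0.49·(-1.64)²/(0.45−0.51)² = 187.8.
At s = 187.8: P(θ<0.45) ≈ 0.050. Adjusting to match 0.05 gives s ≈ 187.33.
So α = 0.51·187.33 ≈ 95.54, β = 0.49·187.33 ≈ 91.79.

α ≈ 95.54, β ≈ 91.79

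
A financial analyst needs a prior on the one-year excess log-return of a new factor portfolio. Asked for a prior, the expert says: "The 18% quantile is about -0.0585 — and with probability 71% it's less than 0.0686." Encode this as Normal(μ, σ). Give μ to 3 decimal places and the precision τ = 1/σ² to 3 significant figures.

The p-quantile of Normal(μ,σ) is μ + z_p·σ, with z_{0.18} = -0.9154 and z_{0.71} = 0.5534.
Eliminate σ: μ = (z₂·x₁ − z₁·x₂)/(z₂ − z₁) = (0.5534·-0.0585 − (-0.9154)·0.0686)/1.469 = 0.021.
Then σ = (x₂ − x₁)/(z₂ − z₁) = (0.0686 − -0.0585)/1.469 = 0.087.
Precision τ = 1/σ² = 1/0.08654² = 134.

μ = 0.021, τ = 134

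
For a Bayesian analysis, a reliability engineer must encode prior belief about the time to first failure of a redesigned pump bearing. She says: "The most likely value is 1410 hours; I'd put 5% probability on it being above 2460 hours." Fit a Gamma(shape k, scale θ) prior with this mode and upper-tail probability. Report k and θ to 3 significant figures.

Gamma(k,θ) with k>1 has mode (k−1)θ, so θ = 1410/(k−1).
Need P(X < 2460) = 0.95 with θ tied to k this way. Start at k = 2, θ = 1410: P(X<2460) ≈ 0.521.
Too low — raise k to concentrate. Iterating converges to k ≈ 10.
Then θ = 1410/(10−1) ≈ 157.

k ≈ 10, θ ≈ 157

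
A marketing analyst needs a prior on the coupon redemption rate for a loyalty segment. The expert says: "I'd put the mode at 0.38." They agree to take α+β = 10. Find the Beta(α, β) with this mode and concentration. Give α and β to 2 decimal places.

For α,β > 1 the Beta mode is (α−1)/(α+β−2). With α+β = 10, the mode is (α−1)/8.
Set (α−1)/8 = 0.38 → α = 1 + 0.38·8 = 4.04.
β = 10 − α = 5.96.

α = 4.04, β = 5.96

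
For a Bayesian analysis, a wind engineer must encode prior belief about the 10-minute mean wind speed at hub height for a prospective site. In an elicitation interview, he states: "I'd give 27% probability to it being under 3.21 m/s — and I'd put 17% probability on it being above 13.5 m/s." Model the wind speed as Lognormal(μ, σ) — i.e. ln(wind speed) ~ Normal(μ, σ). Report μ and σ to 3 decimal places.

If T ~ Lognormal(μ,σ) then ln T ~ Normal(μ,σ), so the p-quantile of ln T is μ + z_p·σ.
ln(3.21) = 1.166 and ln(13.5) = 2.603; z_{0.27} = -0.6128, z_{0.83} = 0.9542.
σ = (2.603 − 1.166)/(0.9542 − (-0.6128)) = 0.917.
μ = 1.166 − (-0.6128)·0.917 = 1.728.

μ ≈ 1.728, σ ≈ 0.917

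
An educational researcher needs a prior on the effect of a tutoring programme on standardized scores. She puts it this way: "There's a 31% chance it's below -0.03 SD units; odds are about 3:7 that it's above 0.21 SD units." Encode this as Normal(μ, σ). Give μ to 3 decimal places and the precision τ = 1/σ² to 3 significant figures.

μ = 0.087, τ = 18.1

For Normal(μ,σ), the p-quantile is μ + z_p·σ. Here z_{0.31} = -0.4959, z_{0.7} = 0.5244.
So -0.03 = μ − 0.4959σ and 0.21 = μ + 0.5244σ.
Subtracting: σ = (0.21 − -0.03)/(0.5244 − (-0.4959)) = 0.235.
Then μ = -0.03 − (-0.4959)·0.235 = 0.087.
Precision τ = 1/σ² = 1/0.2352² = 18.1.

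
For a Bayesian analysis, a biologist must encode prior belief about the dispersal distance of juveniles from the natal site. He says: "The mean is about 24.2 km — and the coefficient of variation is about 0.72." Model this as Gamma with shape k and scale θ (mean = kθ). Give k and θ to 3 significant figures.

k ≈ 1.93, θ ≈ 12.5

For Gamma(k, scale θ): mean = kθ, variance = kθ², so CV = 1/√k.
CV = 0.72, hence k = 1/CV² = 1.93.
Then θ = mean/k = 24.2/1.93 = 12.5.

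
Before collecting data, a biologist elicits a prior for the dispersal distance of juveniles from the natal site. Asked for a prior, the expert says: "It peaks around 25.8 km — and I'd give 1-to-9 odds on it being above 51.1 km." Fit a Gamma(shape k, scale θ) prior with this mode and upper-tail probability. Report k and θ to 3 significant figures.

Gamma(k,θ) with k>1 has mode (k−1)θ, so θ = 25.8/(k−1).
Need P(X < 51.1) = 0.9 with θ tied to k this way. Start at k = 2, θ = 25.8: P(X<51.1) ≈ 0.589.
Too low — raise k to concentrate. Iterating converges to k ≈ 5.1.
Then θ = 25.8/(5.1−1) ≈ 6.29.

k ≈ 5.1, θ ≈ 6.29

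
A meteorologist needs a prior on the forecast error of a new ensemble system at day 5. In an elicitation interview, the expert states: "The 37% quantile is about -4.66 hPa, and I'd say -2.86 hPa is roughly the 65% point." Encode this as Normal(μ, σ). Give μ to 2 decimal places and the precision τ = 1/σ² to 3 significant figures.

The p-quantile of Normal(μ,σ) is μ + z_p·σ, with z_{0.37} = -0.3319 and z_{0.65} = 0.3853.
Eliminate σ: μ = (z₂·x₁ − z₁·x₂)/(z₂ − z₁) = (0.3853·-4.66 − (-0.3319)·-2.86)/0.7172 = -3.83.
Then σ = (x₂ − x₁)/(z₂ − z₁) = (-2.86 − -4.66)/0.7172 = 2.51.
Precision τ = 1/σ² = 1/2.51² = 0.159.

μ = -3.83, τ = 0.159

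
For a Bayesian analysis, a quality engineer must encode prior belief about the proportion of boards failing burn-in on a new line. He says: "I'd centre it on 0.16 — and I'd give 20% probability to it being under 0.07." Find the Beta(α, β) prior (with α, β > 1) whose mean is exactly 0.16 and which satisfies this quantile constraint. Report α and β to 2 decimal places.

With mean 0.16 fixed, write α = 0.16s, β = 0.84s where s = α+β.
Need P(θ < 0.07) = 0.2 under Beta(0.16s, 0.84s). Normal approximation: (q−m)/√(m(1−m)/s) ≈ z_{0.2} = -0.842, so s ≈ 0.16·0.84·(-0.842)²/(0.07−0.16)² = 11.8.
At s = 11.8: P(θ<0.07) ≈ 0.201. Adjusting to match 0.2 gives s ≈ 11.82.
So α = 0.16·11.82 ≈ 1.89, β = 0.84·11.82 ≈ 9.93.

α ≈ 1.89, β ≈ 9.93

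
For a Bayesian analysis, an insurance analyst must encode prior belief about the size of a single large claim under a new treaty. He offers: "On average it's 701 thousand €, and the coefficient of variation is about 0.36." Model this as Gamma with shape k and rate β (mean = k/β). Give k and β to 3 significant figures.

k ≈ 7.72, β ≈ 0.011

For Gamma(k, rate β): mean = k/β, variance = k/β², so CV = 1/√k.
CV = 0.36, hence k = 1/CV² = 7.72.
Then β = k/mean = 7.72/701 = 0.011.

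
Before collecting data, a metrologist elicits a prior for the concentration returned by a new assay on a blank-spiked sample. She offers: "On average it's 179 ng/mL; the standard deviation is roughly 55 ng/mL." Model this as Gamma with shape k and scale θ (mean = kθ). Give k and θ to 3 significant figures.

k ≈ 10.6, θ ≈ 16.9

For Gamma(k, scale θ): mean = kθ, variance = kθ², so CV = 1/√k.
CV = SD/mean = 55/179 = 0.3073, hence k = 1/CV² = 10.6.
Then θ = mean/k = 179/10.6 = 16.9.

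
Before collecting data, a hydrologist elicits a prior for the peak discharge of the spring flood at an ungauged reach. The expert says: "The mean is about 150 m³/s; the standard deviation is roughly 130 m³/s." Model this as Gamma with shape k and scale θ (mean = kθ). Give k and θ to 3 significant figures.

k ≈ 1.33, θ ≈ 113

For Gamma(k, scale θ): mean = kθ, variance = kθ², so CV = 1/√k.
CV = SD/mean = 130/150 = 0.8667, hence k = 1/CV² = 1.33.
Then θ = mean/k = 150/1.33 = 113.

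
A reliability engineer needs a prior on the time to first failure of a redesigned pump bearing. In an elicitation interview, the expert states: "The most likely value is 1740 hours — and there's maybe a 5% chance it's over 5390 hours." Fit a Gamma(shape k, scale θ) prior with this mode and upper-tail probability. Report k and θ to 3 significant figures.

Gamma(k,θ) with k>1 has mode (k−1)θ, so θ = 1740/(k−1).
Need P(X < 5390) = 0.95 with θ tied to k this way. Start at k = 2, θ = 1740: P(X<5390) ≈ 0.815.
Too low — raise k to concentrate. Iterating converges to k ≈ 3.06.
Then θ = 1740/(3.06−1) ≈ 844.

k ≈ 3.06, θ ≈ 844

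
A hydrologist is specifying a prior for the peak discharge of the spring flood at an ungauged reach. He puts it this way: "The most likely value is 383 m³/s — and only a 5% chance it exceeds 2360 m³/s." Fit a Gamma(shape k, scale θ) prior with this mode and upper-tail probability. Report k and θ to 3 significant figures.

Gamma(k,θ) with k>1 has mode (k−1)θ, so θ = 383/(k−1).
Need P(X < 2360) = 0.95 with θ tied to k this way. Start at k = 2, θ = 383: P(X<2360) ≈ 0.985.
Too high — lower k to spread out. Iterating converges to k ≈ 1.69.
Then θ = 383/(1.69−1) ≈ 559.

k ≈ 1.69, θ ≈ 559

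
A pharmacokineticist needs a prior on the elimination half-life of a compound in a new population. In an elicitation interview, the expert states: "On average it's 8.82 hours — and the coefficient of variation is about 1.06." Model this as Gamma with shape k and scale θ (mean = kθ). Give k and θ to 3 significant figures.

k ≈ 0.89, θ ≈ 9.91

For Gamma(k, scale θ): mean = kθ, variance = kθ², so CV = 1/√k.
CV = 1.06, hence k = 1/CV² = 0.89.
Then θ = mean/k = 8.82/0.89 = 9.91.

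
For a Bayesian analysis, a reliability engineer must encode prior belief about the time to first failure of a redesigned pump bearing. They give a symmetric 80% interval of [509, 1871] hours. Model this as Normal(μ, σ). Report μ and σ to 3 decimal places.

A symmetric 80% interval runs μ ± z·σ with z = 1.282.
Half-width = 681, so σ = 681/1.282 = 531.387.
μ is the interval midpoint, 1190.000.

μ = 1190.000, σ = 531.387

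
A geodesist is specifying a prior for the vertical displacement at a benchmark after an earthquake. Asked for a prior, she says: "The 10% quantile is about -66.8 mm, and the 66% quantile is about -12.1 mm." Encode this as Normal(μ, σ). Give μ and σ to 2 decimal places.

μ = -25.42, σ = 32.29

For Normal(μ,σ), the p-quantile is μ + z_p·σ. Here z_{0.1} = -1.282, z_{0.66} = 0.4125.
So -66.8 = μ − 1.282σ and -12.1 = μ + 0.4125σ.
Subtracting: σ = (-12.1 − -66.8)/(0.4125 − (-1.282)) = 32.29.
Then μ = -66.8 − (-1.282)·32.29 = -25.42.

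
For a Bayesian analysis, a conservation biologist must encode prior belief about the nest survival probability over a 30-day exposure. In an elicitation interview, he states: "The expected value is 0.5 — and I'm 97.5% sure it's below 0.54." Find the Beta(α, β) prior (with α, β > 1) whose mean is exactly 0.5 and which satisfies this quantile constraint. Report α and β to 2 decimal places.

With mean 0.5 fixed, write α = 0.5s, β = 0.5s where s = α+β.
Need P(θ < 0.54) = 0.975 under Beta(0.5s, 0.5s). Normal approximation: (q−m)/√(m(1−m)/s) ≈ z_{0.975} = 1.96, so s ≈ 0.5·0.5·(1.96)²/(0.54−0.5)² = 600.2.
At s = 600.2: P(θ<0.54) ≈ 0.975. Adjusting to match 0.975 gives s ≈ 598.80.
So α = 0.5·598.80 ≈ 299.40, β = 0.5·598.80 ≈ 299.40.

α ≈ 299.40, β ≈ 299.40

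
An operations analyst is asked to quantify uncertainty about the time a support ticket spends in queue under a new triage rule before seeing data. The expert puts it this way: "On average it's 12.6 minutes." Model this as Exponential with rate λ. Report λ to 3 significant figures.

λ ≈ 0.0794

Exponential mean = 1/λ, so λ = 1/12.6 = 0.0794.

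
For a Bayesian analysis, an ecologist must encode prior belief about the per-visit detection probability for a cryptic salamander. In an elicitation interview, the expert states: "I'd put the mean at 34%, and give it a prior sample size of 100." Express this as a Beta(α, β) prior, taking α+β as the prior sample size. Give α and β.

Under the effective-sample-size interpretation, Beta(α, β) has prior mean α/(α+β) and prior sample size α+β.
So α+β = 100 and α/(α+β) = 0.34, giving α = 0.34·100 = 34 and β = 100 − 34 = 66.

α = 34, β = 66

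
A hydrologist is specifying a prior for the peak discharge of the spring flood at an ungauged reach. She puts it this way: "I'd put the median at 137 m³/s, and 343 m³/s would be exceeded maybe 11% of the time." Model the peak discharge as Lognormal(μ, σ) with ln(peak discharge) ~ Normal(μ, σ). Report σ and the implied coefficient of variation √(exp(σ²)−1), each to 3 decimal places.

σ ≈ 0.748, CV ≈ 0.866

If T ~ Lognormal(μ,σ) then ln T ~ Normal(μ,σ), so the p-quantile of ln T is μ + z_p·σ.
ln(137) = 4.92 and ln(343) = 5.838; z_{0.5} = 0, z_{0.89} = 1.227.
σ = (5.838 − 4.92)/(1.227 − (0)) = 0.748.
μ = 4.92 − (0)·0.748 = 4.920.
CV = √(exp(σ²)−1) = √(exp(0.5599)−1) = 0.866.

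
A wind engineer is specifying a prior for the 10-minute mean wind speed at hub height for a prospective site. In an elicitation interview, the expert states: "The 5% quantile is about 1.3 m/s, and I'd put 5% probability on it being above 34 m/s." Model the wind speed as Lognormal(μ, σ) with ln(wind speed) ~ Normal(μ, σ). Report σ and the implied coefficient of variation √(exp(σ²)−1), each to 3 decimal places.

σ ≈ 0.992, CV ≈ 1.295

If T ~ Lognormal(μ,σ) then ln T ~ Normal(μ,σ), so the p-quantile of ln T is μ + z_p·σ.
ln(1.3) = 0.2624 and ln(34) = 3.526; z_{0.05} = -1.645, z_{0.95} = 1.645.
σ = (3.526 − 0.2624)/(1.645 − (-1.645)) = 0.992.
μ = 0.2624 − (-1.645)·0.992 = 1.894.
CV = √(exp(σ²)−1) = √(exp(0.9844)−1) = 1.295.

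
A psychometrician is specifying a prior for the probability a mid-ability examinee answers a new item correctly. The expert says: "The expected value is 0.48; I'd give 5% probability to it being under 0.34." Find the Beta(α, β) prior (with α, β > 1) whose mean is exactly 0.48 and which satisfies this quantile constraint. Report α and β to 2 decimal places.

α ≈ 15.95, β ≈ 17.28

With mean 0.48 fixed, write α = 0.48s, β = 0.52s where s = α+β.
Need P(θ < 0.34) = 0.05 under Beta(0.48s, 0.52s). Normal approximation: (q−m)/√(m(1−m)/s) ≈ z_{0.05} = -1.64, so s ≈ 0.48·0.52·(-1.64)²/(0.34−0.48)² = 34.5.
At s = 34.5: P(θ<0.34) ≈ 0.047. Adjusting to match 0.05 gives s ≈ 33.23.
So α = 0.48·33.23 ≈ 15.95, β = 0.52·33.23 ≈ 17.28.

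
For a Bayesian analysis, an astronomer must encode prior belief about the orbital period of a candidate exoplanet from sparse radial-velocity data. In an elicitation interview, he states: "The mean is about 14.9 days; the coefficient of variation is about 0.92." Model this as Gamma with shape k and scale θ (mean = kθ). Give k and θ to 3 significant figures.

For Gamma(k, scale θ): mean = kθ, variance = kθ², so CV = 1/√k.
CV = 0.92, hence k = 1/CV² = 1.18.
Then θ = mean/k = 14.9/1.18 = 12.6.

k ≈ 1.18, θ ≈ 12.6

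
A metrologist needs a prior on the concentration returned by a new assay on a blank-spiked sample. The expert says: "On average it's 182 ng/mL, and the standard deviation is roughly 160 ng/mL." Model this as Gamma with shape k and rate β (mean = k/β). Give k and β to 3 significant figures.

For Gamma(k, rate β): mean = k/β, variance = k/β², so CV = 1/√k.
CV = SD/mean = 160/182 = 0.8791, hence k = 1/CV² = 1.29.
Then β = k/mean = 1.29/182 = 0.00711.

k ≈ 1.29, β ≈ 0.00711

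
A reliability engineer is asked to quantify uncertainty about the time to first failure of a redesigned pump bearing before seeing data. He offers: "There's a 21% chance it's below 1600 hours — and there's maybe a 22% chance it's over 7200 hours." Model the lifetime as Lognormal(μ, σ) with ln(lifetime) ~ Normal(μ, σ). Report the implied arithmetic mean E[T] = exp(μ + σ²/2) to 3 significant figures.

If T ~ Lognormal(μ,σ) then ln T ~ Normal(μ,σ), so the p-quantile of ln T is μ + z_p·σ.
ln(1600) = 7.378 and ln(7200) = 8.882; z_{0.21} = -0.8064, z_{0.78} = 0.7722.
σ = (8.882 − 7.378)/(0.7722 − (-0.8064)) = 0.953.
μ = 7.378 − (-0.8064)·0.953 = 8.146.
E[T] = exp(μ + σ²/2) = exp(8.146 + 0.4539) = 5430 hours.

E[T] ≈ 5430 hours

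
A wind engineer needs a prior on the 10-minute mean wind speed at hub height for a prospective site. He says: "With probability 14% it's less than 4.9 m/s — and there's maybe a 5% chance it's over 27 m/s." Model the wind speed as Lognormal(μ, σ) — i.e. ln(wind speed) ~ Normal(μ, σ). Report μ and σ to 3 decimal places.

μ ≈ 2.266, σ ≈ 0.626

If T ~ Lognormal(μ,σ) then ln T ~ Normal(μ,σ), so the p-quantile of ln T is μ + z_p·σ.
ln(4.9) = 1.589 and ln(27) = 3.296; z_{0.14} = -1.08, z_{0.95} = 1.645.
σ = (3.296 − 1.589)/(1.645 − (-1.08)) = 0.626.
μ = 1.589 − (-1.08)·0.626 = 2.266.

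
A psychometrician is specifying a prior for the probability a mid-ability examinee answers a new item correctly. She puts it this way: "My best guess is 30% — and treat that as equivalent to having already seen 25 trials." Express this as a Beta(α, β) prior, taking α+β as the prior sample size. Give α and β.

α = 7.5, β = 17.5

Under the effective-sample-size interpretation, Beta(α, β) has prior mean α/(α+β) and prior sample size α+β.
So α+β = 25 and α/(α+β) = 0.3, giving α = 0.3·25 = 7.5 and β = 25 − 7.5 = 17.5.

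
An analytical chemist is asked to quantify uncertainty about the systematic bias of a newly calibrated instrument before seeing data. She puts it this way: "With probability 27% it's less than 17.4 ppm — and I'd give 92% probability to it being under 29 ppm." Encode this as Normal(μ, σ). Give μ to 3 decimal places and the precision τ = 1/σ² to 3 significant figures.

For Normal(μ,σ), the p-quantile is μ + z_p·σ. Here z_{0.27} = -0.6128, z_{0.92} = 1.405.
So 17.4 = μ − 0.6128σ and 29 = μ + 1.405σ.
Subtracting: σ = (29 − 17.4)/(1.405 − (-0.6128)) = 5.749.
Then μ = 17.4 − (-0.6128)·5.749 = 20.923.
Precision τ = 1/σ² = 1/5.749² = 0.0303.

μ = 20.923, τ = 0.0303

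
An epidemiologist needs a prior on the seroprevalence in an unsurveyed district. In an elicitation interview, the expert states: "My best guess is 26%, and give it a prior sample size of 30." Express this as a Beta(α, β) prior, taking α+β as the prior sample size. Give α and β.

α = 7.8, β = 22.2

Under the effective-sample-size interpretation, Beta(α, β) has prior mean α/(α+β) and prior sample size α+β.
So α+β = 30 and α/(α+β) = 0.26, giving α = 0.26·30 = 7.8 and β = 30 − 7.8 = 22.2.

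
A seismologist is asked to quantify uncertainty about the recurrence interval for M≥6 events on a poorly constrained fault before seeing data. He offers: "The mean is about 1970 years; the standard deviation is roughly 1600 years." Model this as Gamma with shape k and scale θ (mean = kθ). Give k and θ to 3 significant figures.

For Gamma(k, scale θ): mean = kθ, variance = kθ², so CV = 1/√k.
CV = SD/mean = 1600/1970 = 0.8122, hence k = 1/CV² = 1.52.
Then θ = mean/k = 1970/1.52 = 1300.

k ≈ 1.52, θ ≈ 1300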